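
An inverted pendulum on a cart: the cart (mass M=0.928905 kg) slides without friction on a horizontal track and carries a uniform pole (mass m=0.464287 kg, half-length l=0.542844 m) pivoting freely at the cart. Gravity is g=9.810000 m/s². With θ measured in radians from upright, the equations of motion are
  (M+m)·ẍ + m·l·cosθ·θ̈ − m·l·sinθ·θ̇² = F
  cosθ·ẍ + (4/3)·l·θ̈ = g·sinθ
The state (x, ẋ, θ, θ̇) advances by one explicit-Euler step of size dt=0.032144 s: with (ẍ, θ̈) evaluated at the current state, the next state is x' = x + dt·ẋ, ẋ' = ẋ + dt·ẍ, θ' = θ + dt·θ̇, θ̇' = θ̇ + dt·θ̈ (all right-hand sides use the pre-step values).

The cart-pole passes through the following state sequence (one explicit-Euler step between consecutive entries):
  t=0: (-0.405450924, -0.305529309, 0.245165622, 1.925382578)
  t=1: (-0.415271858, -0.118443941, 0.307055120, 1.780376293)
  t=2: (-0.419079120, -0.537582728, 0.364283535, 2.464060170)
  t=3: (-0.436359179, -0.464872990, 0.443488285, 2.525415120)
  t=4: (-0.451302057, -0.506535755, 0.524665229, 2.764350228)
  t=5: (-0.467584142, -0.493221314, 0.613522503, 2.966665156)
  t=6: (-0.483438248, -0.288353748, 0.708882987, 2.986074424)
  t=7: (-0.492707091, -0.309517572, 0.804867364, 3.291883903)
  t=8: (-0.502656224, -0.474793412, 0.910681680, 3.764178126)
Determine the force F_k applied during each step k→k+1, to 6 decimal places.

F_0 = 6.778948 N
F_1 = -13.297952 N
F_2 = 3.055706 N
F_3 = -0.803274 N
F_4 = 0.985261 N
F_5 = 7.726718 N
F_6 = -0.560111 N
F_7 = -6.564822 N

step 0→1:
  ẍ = (ẋ'−ẋ)/dt = (-0.118443941−-0.305529309)/0.032144 = 5.820227
  θ̈ = (θ̇'−θ̇)/dt = (1.780376293−1.925382578)/0.032144 = -4.511146
  sinθ=0.242717, cosθ=0.970097
  F = (M+m)·ẍ + m·l·cosθ·θ̈ − m·l·sinθ·θ̇² = 8.108693 + -1.102970 − 0.226775 = 6.778948
step 1→2:
  ẍ = (ẋ'−ẋ)/dt = (-0.537582728−-0.118443941)/0.032144 = -13.039410
  θ̈ = (θ̇'−θ̇)/dt = (2.464060170−1.780376293)/0.032144 = 21.269409
  sinθ=0.302253, cosθ=0.953228
  F = (M+m)·ẍ + m·l·cosθ·θ̈ − m·l·sinθ·θ̇² = -18.166401 + 5.109915 − 0.241466 = -13.297952
step 2→3:
  ẍ = (ẋ'−ẋ)/dt = (-0.464872990−-0.537582728)/0.032144 = 2.262000
  θ̈ = (θ̇'−θ̇)/dt = (2.525415120−2.464060170)/0.032144 = 1.908753
  sinθ=0.356280, cosθ=0.934379
  F = (M+m)·ẍ + m·l·cosθ·θ̈ − m·l·sinθ·θ̇² = 3.151401 + 0.449505 − 0.545200 = 3.055706
step 3→4:
  ẍ = (ẋ'−ẋ)/dt = (-0.506535755−-0.464872990)/0.032144 = -1.296129
  θ̈ = (θ̇'−θ̇)/dt = (2.764350228−2.525415120)/0.032144 = 7.433272
  sinθ=0.429093, cosθ=0.903260
  F = (M+m)·ẍ + m·l·cosθ·θ̈ − m·l·sinθ·θ̇² = -1.805756 + 1.692211 − 0.689729 = -0.803274
step 4→5:
  ẍ = (ẋ'−ẋ)/dt = (-0.493221314−-0.506535755)/0.032144 = 0.414212
  θ̈ = (θ̇'−θ̇)/dt = (2.966665156−2.764350228)/0.032144 = 6.294018
  sinθ=0.500923, cosθ=0.865492
  F = (M+m)·ẍ + m·l·cosθ·θ̈ − m·l·sinθ·θ̇² = 0.577077 + 1.372943 − 0.964759 = 0.985261
step 5→6:
  ẍ = (ẋ'−ẋ)/dt = (-0.288353748−-0.493221314)/0.032144 = 6.373431
  θ̈ = (θ̇'−θ̇)/dt = (2.986074424−2.966665156)/0.032144 = 0.603822
  sinθ=0.575751, cosθ=0.817625
  F = (M+m)·ẍ + m·l·cosθ·θ̈ − m·l·sinθ·θ̇² = 8.879413 + 0.124430 − 1.277125 = 7.726718
step 6→7:
  ẍ = (ẋ'−ẋ)/dt = (-0.309517572−-0.288353748)/0.032144 = -0.658407
  θ̈ = (θ̇'−θ̇)/dt = (3.291883903−2.986074424)/0.032144 = 9.513734
  sinθ=0.650986, cosθ=0.759090
  F = (M+m)·ẍ + m·l·cosθ·θ̈ − m·l·sinθ·θ̇² = -0.917287 + 1.820143 − 1.462967 = -0.560111
step 7→8:
  ẍ = (ẋ'−ẋ)/dt = (-0.474793412−-0.309517572)/0.032144 = -5.141732
  θ̈ = (θ̇'−θ̇)/dt = (3.764178126−3.291883903)/0.032144 = 14.693076
  sinθ=0.720739, cosθ=0.693207
  F = (M+m)·ẍ + m·l·cosθ·θ̈ − m·l·sinθ·θ̇² = -7.163420 + 2.567066 − 1.968468 = -6.564822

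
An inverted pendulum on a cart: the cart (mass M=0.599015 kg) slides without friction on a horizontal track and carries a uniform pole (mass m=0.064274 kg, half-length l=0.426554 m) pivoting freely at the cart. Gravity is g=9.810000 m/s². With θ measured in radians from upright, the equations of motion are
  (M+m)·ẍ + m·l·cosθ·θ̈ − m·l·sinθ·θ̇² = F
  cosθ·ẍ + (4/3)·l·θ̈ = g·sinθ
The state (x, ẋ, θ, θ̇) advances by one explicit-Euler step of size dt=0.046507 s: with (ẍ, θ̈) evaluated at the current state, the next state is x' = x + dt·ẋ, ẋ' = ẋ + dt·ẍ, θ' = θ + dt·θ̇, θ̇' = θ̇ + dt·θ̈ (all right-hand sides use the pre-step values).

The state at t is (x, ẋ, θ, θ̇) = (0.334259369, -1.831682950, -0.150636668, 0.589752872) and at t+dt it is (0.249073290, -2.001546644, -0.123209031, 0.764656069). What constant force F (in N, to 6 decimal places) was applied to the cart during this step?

ẍ = (ẋ'−ẋ)/dt = (-2.001546644−-1.831682950)/0.046507 = -3.652433
θ̈ = (θ̇'−θ̇)/dt = (0.764656069−0.589752872)/0.046507 = 3.760793
sinθ=-0.150068, cosθ=0.988676
F = (M+m)·ẍ + m·l·cosθ·θ̈ − m·l·sinθ·θ̇² = -2.422619 + 0.101940 − -0.001431 = -2.319248

F = -2.319248 N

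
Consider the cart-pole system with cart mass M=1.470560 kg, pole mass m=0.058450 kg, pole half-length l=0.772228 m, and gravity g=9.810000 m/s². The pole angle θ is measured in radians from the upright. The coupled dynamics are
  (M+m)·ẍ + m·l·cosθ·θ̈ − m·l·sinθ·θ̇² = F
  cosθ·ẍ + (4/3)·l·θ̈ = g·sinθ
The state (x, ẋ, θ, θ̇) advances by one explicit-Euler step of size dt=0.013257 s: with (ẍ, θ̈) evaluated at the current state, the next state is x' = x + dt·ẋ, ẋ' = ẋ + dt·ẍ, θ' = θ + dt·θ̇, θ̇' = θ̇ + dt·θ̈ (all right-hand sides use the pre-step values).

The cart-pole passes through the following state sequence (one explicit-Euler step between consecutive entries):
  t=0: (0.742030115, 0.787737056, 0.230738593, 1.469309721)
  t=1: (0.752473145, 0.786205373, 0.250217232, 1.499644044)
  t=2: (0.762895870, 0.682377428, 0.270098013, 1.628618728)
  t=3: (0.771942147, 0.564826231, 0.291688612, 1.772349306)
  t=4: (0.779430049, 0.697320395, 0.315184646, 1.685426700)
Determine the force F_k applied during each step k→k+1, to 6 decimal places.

step 0→1:
  ẍ = (ẋ'−ẋ)/dt = (0.786205373−0.787737056)/0.013257 = -0.115538
  θ̈ = (θ̇'−θ̇)/dt = (1.499644044−1.469309721)/0.013257 = 2.288174
  sinθ=0.228697, cosθ=0.973498
  F = (M+m)·ẍ + m·l·cosθ·θ̈ − m·l·sinθ·θ̇² = -0.176658 + 0.100544 − 0.022285 = -0.098400
step 1→2:
  ẍ = (ẋ'−ẋ)/dt = (0.682377428−0.786205373)/0.013257 = -7.831934
  θ̈ = (θ̇'−θ̇)/dt = (1.628618728−1.499644044)/0.013257 = 9.728799
  sinθ=0.247614, cosθ=0.968859
  F = (M+m)·ẍ + m·l·cosθ·θ̈ − m·l·sinθ·θ̇² = -11.975105 + 0.425451 − 0.025135 = -11.574789
step 2→3:
  ẍ = (ẋ'−ẋ)/dt = (0.564826231−0.682377428)/0.013257 = -8.867104
  θ̈ = (θ̇'−θ̇)/dt = (1.772349306−1.628618728)/0.013257 = 10.841863
  sinθ=0.266826, cosθ=0.963745
  F = (M+m)·ẍ + m·l·cosθ·θ̈ − m·l·sinθ·θ̇² = -13.557891 + 0.471624 − 0.031945 = -13.118211
step 3→4:
  ẍ = (ẋ'−ẋ)/dt = (0.697320395−0.564826231)/0.013257 = 9.994280
  θ̈ = (θ̇'−θ̇)/dt = (1.685426700−1.772349306)/0.013257 = -6.556733
  sinθ=0.287570, cosθ=0.957760
  F = (M+m)·ẍ + m·l·cosθ·θ̈ − m·l·sinθ·θ̇² = 15.281353 + -0.283448 − 0.040773 = 14.957132

F_0 = -0.098400 N
F_1 = -11.574789 N
F_2 = -13.118211 N
F_3 = 14.957132 N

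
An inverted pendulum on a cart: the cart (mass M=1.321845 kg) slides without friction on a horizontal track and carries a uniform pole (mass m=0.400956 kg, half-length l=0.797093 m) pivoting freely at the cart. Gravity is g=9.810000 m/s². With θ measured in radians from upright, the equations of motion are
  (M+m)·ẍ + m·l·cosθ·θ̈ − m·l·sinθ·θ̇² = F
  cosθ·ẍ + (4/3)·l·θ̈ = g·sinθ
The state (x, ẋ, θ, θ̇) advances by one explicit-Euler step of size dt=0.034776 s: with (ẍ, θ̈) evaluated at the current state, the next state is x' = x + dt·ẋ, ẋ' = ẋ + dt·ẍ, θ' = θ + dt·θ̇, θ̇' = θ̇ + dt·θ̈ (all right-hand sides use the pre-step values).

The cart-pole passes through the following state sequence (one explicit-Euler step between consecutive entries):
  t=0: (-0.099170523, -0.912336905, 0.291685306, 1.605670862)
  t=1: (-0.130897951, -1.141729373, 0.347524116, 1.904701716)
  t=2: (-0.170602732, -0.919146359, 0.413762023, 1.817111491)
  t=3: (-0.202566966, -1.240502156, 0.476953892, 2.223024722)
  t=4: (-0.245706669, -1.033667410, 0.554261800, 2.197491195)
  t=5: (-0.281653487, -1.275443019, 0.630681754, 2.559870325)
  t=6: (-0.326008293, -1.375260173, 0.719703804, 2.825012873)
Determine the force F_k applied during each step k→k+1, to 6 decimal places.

F_0 = -8.968960 N
F_1 = 9.875016 N
F_2 = -12.928591 N
F_3 = 9.313044 N
F_4 = -9.958074 N
F_5 = -4.211986 N

step 0→1:
  ẍ = (ẋ'−ẋ)/dt = (-1.141729373−-0.912336905)/0.034776 = -6.596287
  θ̈ = (θ̇'−θ̇)/dt = (1.904701716−1.605670862)/0.034776 = 8.598771
  sinθ=0.287567, cosθ=0.957761
  F = (M+m)·ẍ + m·l·cosθ·θ̈ − m·l·sinθ·θ̇² = -11.364089 + 2.632080 − 0.236950 = -8.968960
step 1→2:
  ẍ = (ẋ'−ẋ)/dt = (-0.919146359−-1.141729373)/0.034776 = 6.400478
  θ̈ = (θ̇'−θ̇)/dt = (1.817111491−1.904701716)/0.034776 = -2.518698
  sinθ=0.340571, cosθ=0.940219
  F = (M+m)·ẍ + m·l·cosθ·θ̈ − m·l·sinθ·θ̇² = 11.026749 + -0.756851 − 0.394882 = 9.875016
step 2→3:
  ẍ = (ẋ'−ẋ)/dt = (-1.240502156−-0.919146359)/0.034776 = -9.240735
  θ̈ = (θ̇'−θ̇)/dt = (2.223024722−1.817111491)/0.034776 = 11.672223
  sinθ=0.402057, cosθ=0.915615
  F = (M+m)·ẍ + m·l·cosθ·θ̈ − m·l·sinθ·θ̇² = -15.919947 + 3.415640 − 0.424284 = -12.928591
step 3→4:
  ẍ = (ẋ'−ẋ)/dt = (-1.033667410−-1.240502156)/0.034776 = 5.947629
  θ̈ = (θ̇'−θ̇)/dt = (2.197491195−2.223024722)/0.034776 = -0.734228
  sinθ=0.459075, cosθ=0.888397
  F = (M+m)·ẍ + m·l·cosθ·θ̈ − m·l·sinθ·θ̇² = 10.246581 + -0.208470 − 0.725067 = 9.313044
step 4→5:
  ẍ = (ẋ'−ẋ)/dt = (-1.275443019−-1.033667410)/0.034776 = -6.952370
  θ̈ = (θ̇'−θ̇)/dt = (2.559870325−2.197491195)/0.034776 = 10.420380
  sinθ=0.526316, cosθ=0.850289
  F = (M+m)·ẍ + m·l·cosθ·θ̈ − m·l·sinθ·θ̇² = -11.977549 + 2.831757 − 0.812281 = -9.958074
step 5→6:
  ẍ = (ẋ'−ẋ)/dt = (-1.375260173−-1.275443019)/0.034776 = -2.870289
  θ̈ = (θ̇'−θ̇)/dt = (2.825012873−2.559870325)/0.034776 = 7.624297
  sinθ=0.589695, cosθ=0.807626
  F = (M+m)·ẍ + m·l·cosθ·θ̈ − m·l·sinθ·θ̇² = -4.944936 + 1.967957 − 1.235007 = -4.211986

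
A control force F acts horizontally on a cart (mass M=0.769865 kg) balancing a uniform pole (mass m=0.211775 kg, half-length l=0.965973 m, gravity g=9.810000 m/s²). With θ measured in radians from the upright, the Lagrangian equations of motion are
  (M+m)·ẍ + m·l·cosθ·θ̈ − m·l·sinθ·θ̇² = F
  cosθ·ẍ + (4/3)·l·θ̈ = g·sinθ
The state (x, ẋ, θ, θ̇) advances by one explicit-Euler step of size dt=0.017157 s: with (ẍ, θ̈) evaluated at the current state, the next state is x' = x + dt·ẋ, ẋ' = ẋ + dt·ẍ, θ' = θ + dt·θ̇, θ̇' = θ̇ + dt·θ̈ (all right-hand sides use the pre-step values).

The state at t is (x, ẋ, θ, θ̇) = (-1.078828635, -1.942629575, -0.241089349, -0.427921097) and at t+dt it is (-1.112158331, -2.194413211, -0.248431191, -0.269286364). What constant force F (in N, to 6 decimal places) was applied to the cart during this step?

ẍ = (ẋ'−ẋ)/dt = (-2.194413211−-1.942629575)/0.017157 = -14.675272
θ̈ = (θ̇'−θ̇)/dt = (-0.269286364−-0.427921097)/0.017157 = 9.246065
sinθ=-0.238761, cosθ=0.971078
F = (M+m)·ẍ + m·l·cosθ·θ̈ − m·l·sinθ·θ̇² = -14.405834 + 1.836754 − -0.008944 = -12.560136

F = -12.560136 N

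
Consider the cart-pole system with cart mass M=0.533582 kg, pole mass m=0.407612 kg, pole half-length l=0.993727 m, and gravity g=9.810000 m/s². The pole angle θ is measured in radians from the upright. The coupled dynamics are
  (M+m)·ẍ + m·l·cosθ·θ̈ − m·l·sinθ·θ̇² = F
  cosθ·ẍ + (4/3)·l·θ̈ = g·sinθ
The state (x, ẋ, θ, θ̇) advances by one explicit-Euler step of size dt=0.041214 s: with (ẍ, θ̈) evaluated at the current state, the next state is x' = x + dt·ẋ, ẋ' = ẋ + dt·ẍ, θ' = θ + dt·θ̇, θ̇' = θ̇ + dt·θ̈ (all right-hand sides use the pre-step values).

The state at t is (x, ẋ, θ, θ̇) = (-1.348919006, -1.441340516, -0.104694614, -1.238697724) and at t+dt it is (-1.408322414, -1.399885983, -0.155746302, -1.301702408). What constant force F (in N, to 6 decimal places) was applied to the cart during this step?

ẍ = (ẋ'−ẋ)/dt = (-1.399885983−-1.441340516)/0.041214 = 1.005836
θ̈ = (θ̇'−θ̇)/dt = (-1.301702408−-1.238697724)/0.041214 = -1.528720
sinθ=-0.104503, cosθ=0.994525
F = (M+m)·ẍ + m·l·cosθ·θ̈ − m·l·sinθ·θ̇² = 0.946687 + -0.615825 − -0.064949 = 0.395811

F = 0.395811 N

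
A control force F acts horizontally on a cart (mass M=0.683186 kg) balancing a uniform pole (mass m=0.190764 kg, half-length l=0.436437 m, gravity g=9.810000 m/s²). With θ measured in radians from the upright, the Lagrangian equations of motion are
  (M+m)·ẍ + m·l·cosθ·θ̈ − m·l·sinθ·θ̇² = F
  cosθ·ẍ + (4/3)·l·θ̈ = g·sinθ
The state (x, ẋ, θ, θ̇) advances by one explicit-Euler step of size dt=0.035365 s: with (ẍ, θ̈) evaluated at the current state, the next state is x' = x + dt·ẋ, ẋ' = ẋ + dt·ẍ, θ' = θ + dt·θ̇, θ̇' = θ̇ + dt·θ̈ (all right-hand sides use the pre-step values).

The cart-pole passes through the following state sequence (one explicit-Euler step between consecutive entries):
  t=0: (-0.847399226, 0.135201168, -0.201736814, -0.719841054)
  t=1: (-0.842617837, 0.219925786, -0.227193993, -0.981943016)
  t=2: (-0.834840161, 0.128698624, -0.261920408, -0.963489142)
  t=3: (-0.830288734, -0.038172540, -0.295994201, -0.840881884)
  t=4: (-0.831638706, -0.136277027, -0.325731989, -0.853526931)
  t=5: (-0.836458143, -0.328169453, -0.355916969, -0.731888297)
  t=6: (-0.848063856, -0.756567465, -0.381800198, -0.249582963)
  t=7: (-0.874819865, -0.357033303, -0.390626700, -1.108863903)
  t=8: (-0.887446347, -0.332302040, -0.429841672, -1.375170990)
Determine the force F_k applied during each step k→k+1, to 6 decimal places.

step 0→1:
  ẍ = (ẋ'−ẋ)/dt = (0.219925786−0.135201168)/0.035365 = 2.395719
  θ̈ = (θ̇'−θ̇)/dt = (-0.981943016−-0.719841054)/0.035365 = -7.411338
  sinθ=-0.200371, cosθ=0.979720
  F = (M+m)·ẍ + m·l·cosθ·θ̈ − m·l·sinθ·θ̇² = 2.093739 + -0.604528 − -0.008644 = 1.497855
step 1→2:
  ẍ = (ẋ'−ẋ)/dt = (0.128698624−0.219925786)/0.035365 = -2.579589
  θ̈ = (θ̇'−θ̇)/dt = (-0.963489142−-0.981943016)/0.035365 = 0.521812
  sinθ=-0.225245, cosθ=0.974302
  F = (M+m)·ẍ + m·l·cosθ·θ̈ − m·l·sinθ·θ̇² = -2.254432 + 0.042328 − -0.018082 = -2.194022
step 2→3:
  ẍ = (ẋ'−ẋ)/dt = (-0.038172540−0.128698624)/0.035365 = -4.718540
  θ̈ = (θ̇'−θ̇)/dt = (-0.840881884−-0.963489142)/0.035365 = 3.466910
  sinθ=-0.258936, cosθ=0.965894
  F = (M+m)·ẍ + m·l·cosθ·θ̈ − m·l·sinθ·θ̇² = -4.123768 + 0.278798 − -0.020013 = -3.824957
step 3→4:
  ẍ = (ẋ'−ẋ)/dt = (-0.136277027−-0.038172540)/0.035365 = -2.774056
  θ̈ = (θ̇'−θ̇)/dt = (-0.853526931−-0.840881884)/0.035365 = -0.357558
  sinθ=-0.291691, cosθ=0.956513
  F = (M+m)·ẍ + m·l·cosθ·θ̈ − m·l·sinθ·θ̇² = -2.424386 + -0.028474 − -0.017172 = -2.435689
step 4→5:
  ẍ = (ẋ'−ẋ)/dt = (-0.328169453−-0.136277027)/0.035365 = -5.426055
  θ̈ = (θ̇'−θ̇)/dt = (-0.731888297−-0.853526931)/0.035365 = 3.439520
  sinθ=-0.320002, cosθ=0.947417
  F = (M+m)·ẍ + m·l·cosθ·θ̈ − m·l·sinθ·θ̇² = -4.742101 + 0.271304 − -0.019409 = -4.451387
step 5→6:
  ẍ = (ẋ'−ẋ)/dt = (-0.756567465−-0.328169453)/0.035365 = -12.113615
  θ̈ = (θ̇'−θ̇)/dt = (-0.249582963−-0.731888297)/0.035365 = 13.637928
  sinθ=-0.348450, cosθ=0.937327
  F = (M+m)·ẍ + m·l·cosθ·θ̈ − m·l·sinθ·θ̇² = -10.586694 + 1.064284 − -0.015540 = -9.506870
step 6→7:
  ẍ = (ẋ'−ẋ)/dt = (-0.357033303−-0.756567465)/0.035365 = 11.297446
  θ̈ = (θ̇'−θ̇)/dt = (-1.108863903−-0.249582963)/0.035365 = -24.297496
  sinθ=-0.372592, cosθ=0.927995
  F = (M+m)·ẍ + m·l·cosθ·θ̈ − m·l·sinθ·θ̇² = 9.873403 + -1.877264 − -0.001932 = 7.998071
step 7→8:
  ẍ = (ẋ'−ẋ)/dt = (-0.332302040−-0.357033303)/0.035365 = 0.699315
  θ̈ = (θ̇'−θ̇)/dt = (-1.375170990−-1.108863903)/0.035365 = -7.530244
  sinθ=-0.380768, cosθ=0.924671
  F = (M+m)·ẍ + m·l·cosθ·θ̈ − m·l·sinθ·θ̇² = 0.611166 + -0.579714 − -0.038979 = 0.070431

F_0 = 1.497855 N
F_1 = -2.194022 N
F_2 = -3.824957 N
F_3 = -2.435689 N
F_4 = -4.451387 N
F_5 = -9.506870 N
F_6 = 7.998071 N
F_7 = 0.070431 N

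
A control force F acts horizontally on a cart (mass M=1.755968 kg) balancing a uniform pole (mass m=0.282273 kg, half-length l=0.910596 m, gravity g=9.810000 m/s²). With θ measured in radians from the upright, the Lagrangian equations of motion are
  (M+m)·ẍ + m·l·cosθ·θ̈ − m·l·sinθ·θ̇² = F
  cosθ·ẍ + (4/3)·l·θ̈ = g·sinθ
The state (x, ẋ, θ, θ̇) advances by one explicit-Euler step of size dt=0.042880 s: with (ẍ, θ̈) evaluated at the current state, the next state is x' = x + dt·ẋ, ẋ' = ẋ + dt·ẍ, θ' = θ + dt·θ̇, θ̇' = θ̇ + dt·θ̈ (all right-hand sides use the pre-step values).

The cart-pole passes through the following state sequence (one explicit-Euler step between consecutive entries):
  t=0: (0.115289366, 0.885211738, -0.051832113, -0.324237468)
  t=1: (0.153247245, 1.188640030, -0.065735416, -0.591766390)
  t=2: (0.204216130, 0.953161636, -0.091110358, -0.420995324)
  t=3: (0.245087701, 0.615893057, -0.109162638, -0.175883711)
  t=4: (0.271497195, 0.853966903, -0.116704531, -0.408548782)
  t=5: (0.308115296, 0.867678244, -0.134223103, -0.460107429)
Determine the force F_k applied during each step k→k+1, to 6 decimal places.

step 0→1:
  ẍ = (ẋ'−ẋ)/dt = (1.188640030−0.885211738)/0.042880 = 7.076219
  θ̈ = (θ̇'−θ̇)/dt = (-0.591766390−-0.324237468)/0.042880 = -6.239014
  sinθ=-0.051809, cosθ=0.998657
  F = (M+m)·ẍ + m·l·cosθ·θ̈ − m·l·sinθ·θ̇² = 14.423041 + -1.601502 − -0.001400 = 12.822939
step 1→2:
  ẍ = (ẋ'−ẋ)/dt = (0.953161636−1.188640030)/0.042880 = -5.491567
  θ̈ = (θ̇'−θ̇)/dt = (-0.420995324−-0.591766390)/0.042880 = 3.982534
  sinθ=-0.065688, cosθ=0.997840
  F = (M+m)·ẍ + m·l·cosθ·θ̈ − m·l·sinθ·θ̇² = -11.193137 + 1.021446 − -0.005913 = -10.165778
step 2→3:
  ẍ = (ẋ'−ẋ)/dt = (0.615893057−0.953161636)/0.042880 = -7.865405
  θ̈ = (θ̇'−θ̇)/dt = (-0.175883711−-0.420995324)/0.042880 = 5.716222
  sinθ=-0.090984, cosθ=0.995852
  F = (M+m)·ẍ + m·l·cosθ·θ̈ − m·l·sinθ·θ̇² = -16.031592 + 1.463185 − -0.004145 = -14.564262
step 3→4:
  ẍ = (ẋ'−ẋ)/dt = (0.853966903−0.615893057)/0.042880 = 5.552095
  θ̈ = (θ̇'−θ̇)/dt = (-0.408548782−-0.175883711)/0.042880 = -5.425958
  sinθ=-0.108946, cosθ=0.994048
  F = (M+m)·ẍ + m·l·cosθ·θ̈ − m·l·sinθ·θ̇² = 11.316508 + -1.386369 − -0.000866 = 9.931006
step 4→5:
  ẍ = (ẋ'−ẋ)/dt = (0.867678244−0.853966903)/0.042880 = 0.319761
  θ̈ = (θ̇'−θ̇)/dt = (-0.460107429−-0.408548782)/0.042880 = -1.202394
  sinθ=-0.116440, cosθ=0.993198
  F = (M+m)·ẍ + m·l·cosθ·θ̈ − m·l·sinθ·θ̇² = 0.651749 + -0.306957 − -0.004996 = 0.349788

F_0 = 12.822939 N
F_1 = -10.165778 N
F_2 = -14.564262 N
F_3 = 9.931006 N
F_4 = 0.349788 N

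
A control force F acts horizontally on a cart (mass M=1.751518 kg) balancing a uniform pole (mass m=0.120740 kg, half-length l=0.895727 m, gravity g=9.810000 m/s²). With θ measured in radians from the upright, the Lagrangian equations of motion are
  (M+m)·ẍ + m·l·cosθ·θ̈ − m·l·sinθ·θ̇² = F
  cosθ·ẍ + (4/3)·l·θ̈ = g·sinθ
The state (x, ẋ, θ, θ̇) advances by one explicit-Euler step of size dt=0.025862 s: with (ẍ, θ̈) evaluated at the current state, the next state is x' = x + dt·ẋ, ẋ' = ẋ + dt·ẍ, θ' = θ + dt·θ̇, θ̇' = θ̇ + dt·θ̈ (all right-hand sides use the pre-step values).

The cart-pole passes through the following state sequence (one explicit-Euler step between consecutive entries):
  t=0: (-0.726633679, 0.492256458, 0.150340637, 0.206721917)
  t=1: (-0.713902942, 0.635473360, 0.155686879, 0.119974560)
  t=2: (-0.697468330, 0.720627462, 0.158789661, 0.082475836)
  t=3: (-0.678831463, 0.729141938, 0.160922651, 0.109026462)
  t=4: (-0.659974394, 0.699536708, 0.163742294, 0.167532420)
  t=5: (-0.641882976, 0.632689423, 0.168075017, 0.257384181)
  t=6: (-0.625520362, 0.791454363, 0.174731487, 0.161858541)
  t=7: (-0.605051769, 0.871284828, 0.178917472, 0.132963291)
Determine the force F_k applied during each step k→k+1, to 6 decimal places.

step 0→1:
  ẍ = (ẋ'−ẋ)/dt = (0.635473360−0.492256458)/0.025862 = 5.537735
  θ̈ = (θ̇'−θ̇)/dt = (0.119974560−0.206721917)/0.025862 = -3.354240
  sinθ=0.149775, cosθ=0.988720
  F = (M+m)·ẍ + m·l·cosθ·θ̈ − m·l·sinθ·θ̇² = 10.368069 + -0.358669 − 0.000692 = 10.008707
step 1→2:
  ẍ = (ẋ'−ẋ)/dt = (0.720627462−0.635473360)/0.025862 = 3.292634
  θ̈ = (θ̇'−θ̇)/dt = (0.082475836−0.119974560)/0.025862 = -1.449955
  sinθ=0.155059, cosθ=0.987905
  F = (M+m)·ẍ + m·l·cosθ·θ̈ − m·l·sinθ·θ̇² = 6.164660 + -0.154916 − 0.000241 = 6.009503
step 2→3:
  ẍ = (ẋ'−ẋ)/dt = (0.729141938−0.720627462)/0.025862 = 0.329227
  θ̈ = (θ̇'−θ̇)/dt = (0.109026462−0.082475836)/0.025862 = 1.026627
  sinθ=0.158123, cosθ=0.987419
  F = (M+m)·ẍ + m·l·cosθ·θ̈ − m·l·sinθ·θ̇² = 0.616398 + 0.109633 − 0.000116 = 0.725915
step 3→4:
  ẍ = (ẋ'−ẋ)/dt = (0.699536708−0.729141938)/0.025862 = -1.144739
  θ̈ = (θ̇'−θ̇)/dt = (0.167532420−0.109026462)/0.025862 = 2.262236
  sinθ=0.160229, cosθ=0.987080
  F = (M+m)·ẍ + m·l·cosθ·θ̈ − m·l·sinθ·θ̇² = -2.143246 + 0.241500 − 0.000206 = -1.901952
step 4→5:
  ẍ = (ẋ'−ẋ)/dt = (0.632689423−0.699536708)/0.025862 = -2.584769
  θ̈ = (θ̇'−θ̇)/dt = (0.257384181−0.167532420)/0.025862 = 3.474277
  sinθ=0.163012, cosθ=0.986624
  F = (M+m)·ẍ + m·l·cosθ·θ̈ − m·l·sinθ·θ̇² = -4.839354 + 0.370717 − 0.000495 = -4.469131
step 5→6:
  ẍ = (ẋ'−ẋ)/dt = (0.791454363−0.632689423)/0.025862 = 6.138927
  θ̈ = (θ̇'−θ̇)/dt = (0.161858541−0.257384181)/0.025862 = -3.693668
  sinθ=0.167285, cosθ=0.985909
  F = (M+m)·ẍ + m·l·cosθ·θ̈ − m·l·sinθ·θ̇² = 11.493656 + -0.393841 − 0.001199 = 11.098616
step 6→7:
  ẍ = (ẋ'−ẋ)/dt = (0.871284828−0.791454363)/0.025862 = 3.086786
  θ̈ = (θ̇'−θ̇)/dt = (0.132963291−0.161858541)/0.025862 = -1.117286
  sinθ=0.173844, cosθ=0.984773
  F = (M+m)·ẍ + m·l·cosθ·θ̈ − m·l·sinθ·θ̇² = 5.779260 + -0.118995 − 0.000493 = 5.659773

F_0 = 10.008707 N
F_1 = 6.009503 N
F_2 = 0.725915 N
F_3 = -1.901952 N
F_4 = -4.469131 N
F_5 = 11.098616 N
F_6 = 5.659773 N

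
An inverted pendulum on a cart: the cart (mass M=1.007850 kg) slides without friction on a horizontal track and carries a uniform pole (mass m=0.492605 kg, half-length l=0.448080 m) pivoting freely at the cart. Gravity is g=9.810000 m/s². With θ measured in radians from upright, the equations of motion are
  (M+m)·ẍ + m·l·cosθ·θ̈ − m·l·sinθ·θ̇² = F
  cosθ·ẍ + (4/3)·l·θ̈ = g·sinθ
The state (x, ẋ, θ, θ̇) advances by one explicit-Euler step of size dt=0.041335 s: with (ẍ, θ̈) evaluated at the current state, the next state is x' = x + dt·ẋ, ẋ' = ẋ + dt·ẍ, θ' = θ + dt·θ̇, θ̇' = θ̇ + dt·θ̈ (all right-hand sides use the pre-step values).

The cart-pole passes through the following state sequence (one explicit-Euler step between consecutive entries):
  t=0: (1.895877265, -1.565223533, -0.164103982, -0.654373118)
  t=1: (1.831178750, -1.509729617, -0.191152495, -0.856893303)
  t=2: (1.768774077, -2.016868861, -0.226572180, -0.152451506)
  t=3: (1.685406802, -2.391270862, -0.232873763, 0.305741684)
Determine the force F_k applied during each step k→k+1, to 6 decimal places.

step 0→1:
  ẍ = (ẋ'−ẋ)/dt = (-1.509729617−-1.565223533)/0.041335 = 1.342541
  θ̈ = (θ̇'−θ̇)/dt = (-0.856893303−-0.654373118)/0.041335 = -4.899484
  sinθ=-0.163368, cosθ=0.986565
  F = (M+m)·ẍ + m·l·cosθ·θ̈ − m·l·sinθ·θ̇² = 2.014422 + -1.066917 − -0.015441 = 0.962946
step 1→2:
  ẍ = (ẋ'−ẋ)/dt = (-2.016868861−-1.509729617)/0.041335 = -12.269003
  θ̈ = (θ̇'−θ̇)/dt = (-0.152451506−-0.856893303)/0.041335 = 17.042260
  sinθ=-0.189991, cosθ=0.981786
  F = (M+m)·ẍ + m·l·cosθ·θ̈ − m·l·sinθ·θ̇² = -18.409087 + 3.693162 − -0.030792 = -14.685133
step 2→3:
  ẍ = (ẋ'−ẋ)/dt = (-2.391270862−-2.016868861)/0.041335 = -9.057748
  θ̈ = (θ̇'−θ̇)/dt = (0.305741684−-0.152451506)/0.041335 = 11.084872
  sinθ=-0.224639, cosθ=0.974442
  F = (M+m)·ẍ + m·l·cosθ·θ̈ − m·l·sinθ·θ̇² = -13.590743 + 2.384191 − -0.001152 = -11.205399

F_0 = 0.962946 N
F_1 = -14.685133 N
F_2 = -11.205399 N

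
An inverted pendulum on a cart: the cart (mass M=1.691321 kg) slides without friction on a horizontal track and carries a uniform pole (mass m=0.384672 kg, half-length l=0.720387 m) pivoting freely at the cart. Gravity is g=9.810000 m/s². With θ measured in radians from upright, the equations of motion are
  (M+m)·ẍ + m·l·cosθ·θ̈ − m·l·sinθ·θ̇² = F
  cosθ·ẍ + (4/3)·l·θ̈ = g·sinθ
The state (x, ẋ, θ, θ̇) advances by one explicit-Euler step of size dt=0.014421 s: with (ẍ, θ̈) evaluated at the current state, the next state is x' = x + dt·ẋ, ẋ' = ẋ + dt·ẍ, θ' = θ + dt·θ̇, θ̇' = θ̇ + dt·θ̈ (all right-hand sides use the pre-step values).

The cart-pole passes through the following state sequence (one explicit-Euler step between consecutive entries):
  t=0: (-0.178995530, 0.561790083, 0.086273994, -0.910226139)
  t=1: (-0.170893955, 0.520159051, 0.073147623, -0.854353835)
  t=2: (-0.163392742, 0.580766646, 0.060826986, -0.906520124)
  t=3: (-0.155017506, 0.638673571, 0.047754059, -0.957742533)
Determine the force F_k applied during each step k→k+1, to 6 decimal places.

F_0 = -4.943186 N
F_1 = 7.710317 N
F_2 = 7.339755 N

step 0→1:
  ẍ = (ẋ'−ẋ)/dt = (0.520159051−0.561790083)/0.014421 = -2.886834
  θ̈ = (θ̇'−θ̇)/dt = (-0.854353835−-0.910226139)/0.014421 = 3.874371
  sinθ=0.086167, cosθ=0.996281
  F = (M+m)·ẍ + m·l·cosθ·θ̈ − m·l·sinθ·θ̇² = -5.993047 + 1.069644 − 0.019783 = -4.943186
step 1→2:
  ẍ = (ẋ'−ẋ)/dt = (0.580766646−0.520159051)/0.014421 = 4.202732
  θ̈ = (θ̇'−θ̇)/dt = (-0.906520124−-0.854353835)/0.014421 = -3.617384
  sinθ=0.073082, cosθ=0.997326
  F = (M+m)·ẍ + m·l·cosθ·θ̈ − m·l·sinθ·θ̇² = 8.724842 + -0.999742 − 0.014782 = 7.710317
step 2→3:
  ẍ = (ẋ'−ẋ)/dt = (0.638673571−0.580766646)/0.014421 = 4.015458
  θ̈ = (θ̇'−θ̇)/dt = (-0.957742533−-0.906520124)/0.014421 = -3.551932
  sinθ=0.060789, cosθ=0.998151
  F = (M+m)·ẍ + m·l·cosθ·θ̈ − m·l·sinθ·θ̇² = 8.336063 + -0.982465 − 0.013843 = 7.339755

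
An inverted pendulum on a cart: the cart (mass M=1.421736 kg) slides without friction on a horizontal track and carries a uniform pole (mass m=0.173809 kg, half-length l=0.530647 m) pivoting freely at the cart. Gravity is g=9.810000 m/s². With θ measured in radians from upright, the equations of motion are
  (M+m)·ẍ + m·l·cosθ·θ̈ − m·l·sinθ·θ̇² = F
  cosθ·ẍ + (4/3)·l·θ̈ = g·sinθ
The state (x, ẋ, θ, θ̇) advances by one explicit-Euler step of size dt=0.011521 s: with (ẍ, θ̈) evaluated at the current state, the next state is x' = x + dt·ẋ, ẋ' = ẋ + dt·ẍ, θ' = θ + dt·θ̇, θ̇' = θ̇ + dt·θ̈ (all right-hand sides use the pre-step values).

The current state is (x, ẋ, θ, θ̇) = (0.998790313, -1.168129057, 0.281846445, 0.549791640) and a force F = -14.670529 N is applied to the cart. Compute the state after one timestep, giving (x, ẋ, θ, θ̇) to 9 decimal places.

sinθ=0.278129712, cosθ=0.960543525
temp = (F + m·l·θ̇²·sinθ)/(M+m) = (-14.670529 + 0.007753926)/1.595545 = -9.189822333
θ̈ = (g·sinθ − cosθ·temp)/(l·(4/3 − m·cos²θ/(M+m))) = 17.663951038
ẍ = temp − m·l·θ̈·cosθ/(M+m) = -10.170607339
Euler: x'=0.998790313+0.011521·-1.168129057=0.985332298, ẋ'=-1.168129057+0.011521·-10.170607339=-1.285304624
       θ'=0.281846445+0.011521·0.549791640=0.288180594, θ̇'=0.549791640+0.011521·17.663951038=0.753298020

(0.985332298, -1.285304624, 0.288180594, 0.753298020)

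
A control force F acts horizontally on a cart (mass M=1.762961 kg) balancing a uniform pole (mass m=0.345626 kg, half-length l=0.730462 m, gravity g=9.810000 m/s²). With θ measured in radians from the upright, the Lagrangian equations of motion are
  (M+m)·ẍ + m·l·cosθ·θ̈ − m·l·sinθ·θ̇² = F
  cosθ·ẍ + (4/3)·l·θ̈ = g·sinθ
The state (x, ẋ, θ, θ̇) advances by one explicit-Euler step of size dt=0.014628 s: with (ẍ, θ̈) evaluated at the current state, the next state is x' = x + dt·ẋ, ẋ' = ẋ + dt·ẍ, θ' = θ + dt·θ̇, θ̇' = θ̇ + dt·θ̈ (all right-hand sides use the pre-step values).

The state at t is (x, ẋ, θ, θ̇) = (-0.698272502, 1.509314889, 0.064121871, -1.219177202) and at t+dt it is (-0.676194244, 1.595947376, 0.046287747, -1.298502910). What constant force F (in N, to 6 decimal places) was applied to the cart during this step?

ẍ = (ẋ'−ẋ)/dt = (1.595947376−1.509314889)/0.014628 = 5.922374
θ̈ = (θ̇'−θ̇)/dt = (-1.298502910−-1.219177202)/0.014628 = -5.422868
sinθ=0.064078, cosθ=0.997945
F = (M+m)·ẍ + m·l·cosθ·θ̈ − m·l·sinθ·θ̇² = 12.487841 + -1.366280 − 0.024046 = 11.097515

F = 11.097515 N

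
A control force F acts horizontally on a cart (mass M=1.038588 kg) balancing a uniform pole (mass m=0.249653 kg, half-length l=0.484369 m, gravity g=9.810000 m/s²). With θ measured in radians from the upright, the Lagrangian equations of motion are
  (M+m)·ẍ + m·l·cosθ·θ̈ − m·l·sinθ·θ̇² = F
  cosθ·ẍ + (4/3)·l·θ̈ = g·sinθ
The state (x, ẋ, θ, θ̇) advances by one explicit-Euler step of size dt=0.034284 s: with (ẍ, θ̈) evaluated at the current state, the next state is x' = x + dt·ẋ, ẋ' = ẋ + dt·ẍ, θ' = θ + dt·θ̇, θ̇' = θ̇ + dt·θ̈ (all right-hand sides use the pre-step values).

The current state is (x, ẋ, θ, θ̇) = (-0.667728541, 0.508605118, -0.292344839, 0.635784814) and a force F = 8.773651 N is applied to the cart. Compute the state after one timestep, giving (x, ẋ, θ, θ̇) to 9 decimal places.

(-0.650291523, 0.793134121, -0.270547592, 0.063826359)

sinθ=-0.288198365, cosθ=0.957570730
temp = (F + m·l·θ̇²·sinθ)/(M+m) = (8.773651 + -0.014087208)/1.288241 = 6.799631274
θ̈ = (g·sinθ − cosθ·temp)/(l·(4/3 − m·cos²θ/(M+m))) = -16.682955753
ẍ = temp − m·l·θ̈·cosθ/(M+m) = 8.299177550
Euler: x'=-0.667728541+0.034284·0.508605118=-0.650291523, ẋ'=0.508605118+0.034284·8.299177550=0.793134121
       θ'=-0.292344839+0.034284·0.635784814=-0.270547592, θ̇'=0.635784814+0.034284·-16.682955753=0.063826359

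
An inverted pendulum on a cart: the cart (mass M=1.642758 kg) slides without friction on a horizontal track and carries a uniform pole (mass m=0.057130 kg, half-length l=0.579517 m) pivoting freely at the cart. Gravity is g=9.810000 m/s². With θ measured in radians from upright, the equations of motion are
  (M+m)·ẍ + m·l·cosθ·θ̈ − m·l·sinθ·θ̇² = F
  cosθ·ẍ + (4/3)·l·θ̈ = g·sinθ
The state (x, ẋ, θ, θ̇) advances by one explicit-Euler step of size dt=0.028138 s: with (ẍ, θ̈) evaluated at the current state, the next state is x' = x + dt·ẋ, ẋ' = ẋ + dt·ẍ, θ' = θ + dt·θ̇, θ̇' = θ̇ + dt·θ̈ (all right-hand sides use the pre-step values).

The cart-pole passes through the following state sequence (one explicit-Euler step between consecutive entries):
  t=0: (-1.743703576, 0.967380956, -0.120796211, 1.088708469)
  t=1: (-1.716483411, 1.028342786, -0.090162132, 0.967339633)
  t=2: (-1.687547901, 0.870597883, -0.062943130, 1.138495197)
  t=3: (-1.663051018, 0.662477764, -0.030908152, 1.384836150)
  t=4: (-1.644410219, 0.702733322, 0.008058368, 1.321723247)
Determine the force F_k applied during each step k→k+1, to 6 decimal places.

step 0→1:
  ẍ = (ẋ'−ẋ)/dt = (1.028342786−0.967380956)/0.028138 = 2.166530
  θ̈ = (θ̇'−θ̇)/dt = (0.967339633−1.088708469)/0.028138 = -4.313343
  sinθ=-0.120503, cosθ=0.992713
  F = (M+m)·ẍ + m·l·cosθ·θ̈ − m·l·sinθ·θ̇² = 3.682859 + -0.141765 − -0.004729 = 3.545823
step 1→2:
  ẍ = (ẋ'−ẋ)/dt = (0.870597883−1.028342786)/0.028138 = -5.606116
  θ̈ = (θ̇'−θ̇)/dt = (1.138495197−0.967339633)/0.028138 = 6.082720
  sinθ=-0.090040, cosθ=0.995938
  F = (M+m)·ẍ + m·l·cosθ·θ̈ − m·l·sinθ·θ̇² = -9.529770 + 0.200568 − -0.002789 = -9.326413
step 2→3:
  ẍ = (ẋ'−ẋ)/dt = (0.662477764−0.870597883)/0.028138 = -7.396408
  θ̈ = (θ̇'−θ̇)/dt = (1.384836150−1.138495197)/0.028138 = 8.754743
  sinθ=-0.062902, cosθ=0.998020
  F = (M+m)·ẍ + m·l·cosθ·θ̈ − m·l·sinθ·θ̇² = -12.573065 + 0.289276 − -0.002699 = -12.281089
step 3→4:
  ẍ = (ẋ'−ẋ)/dt = (0.702733322−0.662477764)/0.028138 = 1.430647
  θ̈ = (θ̇'−θ̇)/dt = (1.321723247−1.384836150)/0.028138 = -2.242978
  sinθ=-0.030903, cosθ=0.999522
  F = (M+m)·ẍ + m·l·cosθ·θ̈ − m·l·sinθ·θ̇² = 2.431940 + -0.074225 − -0.001962 = 2.359678

F_0 = 3.545823 N
F_1 = -9.326413 N
F_2 = -12.281089 N
F_3 = 2.359678 N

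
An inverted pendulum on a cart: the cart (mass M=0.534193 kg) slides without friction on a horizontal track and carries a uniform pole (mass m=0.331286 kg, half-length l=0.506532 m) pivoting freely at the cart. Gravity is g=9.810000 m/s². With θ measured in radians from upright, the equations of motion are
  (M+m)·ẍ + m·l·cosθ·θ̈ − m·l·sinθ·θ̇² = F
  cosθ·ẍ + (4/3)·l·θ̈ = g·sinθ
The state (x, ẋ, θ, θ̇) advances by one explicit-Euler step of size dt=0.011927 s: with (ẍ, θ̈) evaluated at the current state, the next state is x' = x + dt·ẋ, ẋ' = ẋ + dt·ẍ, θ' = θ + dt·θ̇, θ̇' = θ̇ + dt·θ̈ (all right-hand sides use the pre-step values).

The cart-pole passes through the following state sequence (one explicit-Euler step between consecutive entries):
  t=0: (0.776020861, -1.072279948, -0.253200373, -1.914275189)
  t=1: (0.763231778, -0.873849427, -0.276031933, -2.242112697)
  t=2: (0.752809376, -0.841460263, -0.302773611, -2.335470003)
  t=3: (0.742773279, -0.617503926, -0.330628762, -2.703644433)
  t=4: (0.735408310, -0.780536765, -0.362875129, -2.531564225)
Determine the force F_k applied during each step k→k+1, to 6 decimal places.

step 0→1:
  ẍ = (ẋ'−ẋ)/dt = (-0.873849427−-1.072279948)/0.011927 = 16.637086
  θ̈ = (θ̇'−θ̇)/dt = (-2.242112697−-1.914275189)/0.011927 = -27.487005
  sinθ=-0.250504, cosθ=0.968116
  F = (M+m)·ẍ + m·l·cosθ·θ̈ − m·l·sinθ·θ̇² = 14.399048 + -4.465444 − -0.154040 = 10.087644
step 1→2:
  ẍ = (ẋ'−ẋ)/dt = (-0.841460263−-0.873849427)/0.011927 = 2.715617
  θ̈ = (θ̇'−θ̇)/dt = (-2.335470003−-2.242112697)/0.011927 = -7.827392
  sinθ=-0.272540, cosθ=0.962144
  F = (M+m)·ẍ + m·l·cosθ·θ̈ − m·l·sinθ·θ̇² = 2.350309 + -1.263768 − -0.229908 = 1.316450
step 2→3:
  ẍ = (ẋ'−ẋ)/dt = (-0.617503926−-0.841460263)/0.011927 = 18.777256
  θ̈ = (θ̇'−θ̇)/dt = (-2.703644433−-2.335470003)/0.011927 = -30.868989
  sinθ=-0.298169, cosθ=0.954513
  F = (M+m)·ẍ + m·l·cosθ·θ̈ − m·l·sinθ·θ̇² = 16.251321 + -4.944408 − -0.272911 = 11.579824
step 3→4:
  ẍ = (ẋ'−ẋ)/dt = (-0.780536765−-0.617503926)/0.011927 = -13.669224
  θ̈ = (θ̇'−θ̇)/dt = (-2.531564225−-2.703644433)/0.011927 = 14.427786
  sinθ=-0.324638, cosθ=0.945838
  F = (M+m)·ẍ + m·l·cosθ·θ̈ − m·l·sinθ·θ̇² = -11.830427 + 2.289953 − -0.398206 = -9.142267

F_0 = 10.087644 N
F_1 = 1.316450 N
F_2 = 11.579824 N
F_3 = -9.142267 N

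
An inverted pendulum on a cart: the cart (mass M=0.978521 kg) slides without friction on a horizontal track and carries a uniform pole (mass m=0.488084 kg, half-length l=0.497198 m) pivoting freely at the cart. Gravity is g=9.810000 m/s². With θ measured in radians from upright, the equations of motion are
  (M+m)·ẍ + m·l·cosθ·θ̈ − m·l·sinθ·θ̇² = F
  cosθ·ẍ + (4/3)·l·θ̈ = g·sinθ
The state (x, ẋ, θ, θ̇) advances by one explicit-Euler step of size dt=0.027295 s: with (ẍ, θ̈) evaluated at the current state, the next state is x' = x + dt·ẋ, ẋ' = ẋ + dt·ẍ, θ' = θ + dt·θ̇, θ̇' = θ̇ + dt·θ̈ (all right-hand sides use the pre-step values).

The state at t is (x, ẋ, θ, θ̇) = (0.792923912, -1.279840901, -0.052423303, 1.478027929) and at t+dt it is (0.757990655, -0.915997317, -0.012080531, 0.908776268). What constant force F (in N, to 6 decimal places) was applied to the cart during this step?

ẍ = (ẋ'−ẋ)/dt = (-0.915997317−-1.279840901)/0.027295 = 13.330045
θ̈ = (θ̇'−θ̇)/dt = (0.908776268−1.478027929)/0.027295 = -20.855529
sinθ=-0.052399, cosθ=0.998626
F = (M+m)·ẍ + m·l·cosθ·θ̈ − m·l·sinθ·θ̇² = 19.549911 + -5.054150 − -0.027779 = 14.523540

F = 14.523540 N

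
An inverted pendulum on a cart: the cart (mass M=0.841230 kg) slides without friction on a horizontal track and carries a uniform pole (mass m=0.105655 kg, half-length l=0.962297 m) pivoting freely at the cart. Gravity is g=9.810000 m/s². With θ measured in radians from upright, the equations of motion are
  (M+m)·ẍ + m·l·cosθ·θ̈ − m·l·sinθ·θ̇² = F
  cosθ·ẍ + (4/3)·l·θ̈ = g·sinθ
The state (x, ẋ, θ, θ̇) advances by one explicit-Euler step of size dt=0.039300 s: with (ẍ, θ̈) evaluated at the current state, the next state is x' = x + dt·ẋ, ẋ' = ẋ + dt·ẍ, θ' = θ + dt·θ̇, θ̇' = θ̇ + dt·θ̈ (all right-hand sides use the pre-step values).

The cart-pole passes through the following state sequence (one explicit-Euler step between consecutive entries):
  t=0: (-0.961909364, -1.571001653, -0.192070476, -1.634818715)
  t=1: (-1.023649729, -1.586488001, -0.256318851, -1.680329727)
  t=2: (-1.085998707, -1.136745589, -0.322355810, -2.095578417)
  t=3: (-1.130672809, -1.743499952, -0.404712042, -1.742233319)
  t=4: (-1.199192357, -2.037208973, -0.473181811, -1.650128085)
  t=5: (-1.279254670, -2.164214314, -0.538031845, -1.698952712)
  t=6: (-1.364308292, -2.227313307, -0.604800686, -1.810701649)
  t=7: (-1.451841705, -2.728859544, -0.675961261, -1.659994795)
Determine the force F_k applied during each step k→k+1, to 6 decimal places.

F_0 = -0.436828 N
F_1 = 9.869590 N
F_2 = -13.610510 N
F_3 = -6.736007 N
F_4 = -3.046307 N
F_5 = -1.618162 N
F_6 = -11.573871 N

step 0→1:
  ẍ = (ẋ'−ẋ)/dt = (-1.586488001−-1.571001653)/0.039300 = -0.394055
  θ̈ = (θ̇'−θ̇)/dt = (-1.680329727−-1.634818715)/0.039300 = -1.158041
  sinθ=-0.190892, cosθ=0.981611
  F = (M+m)·ẍ + m·l·cosθ·θ̈ − m·l·sinθ·θ̇² = -0.373124 + -0.115575 − -0.051871 = -0.436828
step 1→2:
  ẍ = (ẋ'−ẋ)/dt = (-1.136745589−-1.586488001)/0.039300 = 11.443827
  θ̈ = (θ̇'−θ̇)/dt = (-2.095578417−-1.680329727)/0.039300 = -10.566124
  sinθ=-0.253521, cosθ=0.967330
  F = (M+m)·ẍ + m·l·cosθ·θ̈ − m·l·sinθ·θ̇² = 10.835988 + -1.039177 − -0.072778 = 9.869590
step 2→3:
  ẍ = (ẋ'−ẋ)/dt = (-1.743499952−-1.136745589)/0.039300 = -15.439042
  θ̈ = (θ̇'−θ̇)/dt = (-1.742233319−-2.095578417)/0.039300 = 8.990969
  sinθ=-0.316802, cosθ=0.948492
  F = (M+m)·ẍ + m·l·cosθ·θ̈ − m·l·sinθ·θ̇² = -14.618998 + 0.867040 − -0.141447 = -13.610510
step 3→4:
  ẍ = (ẋ'−ẋ)/dt = (-2.037208973−-1.743499952)/0.039300 = -7.473512
  θ̈ = (θ̇'−θ̇)/dt = (-1.650128085−-1.742233319)/0.039300 = 2.343645
  sinθ=-0.393754, cosθ=0.919216
  F = (M+m)·ẍ + m·l·cosθ·θ̈ − m·l·sinθ·θ̇² = -7.076556 + 0.219032 − -0.121517 = -6.736007
step 4→5:
  ẍ = (ẋ'−ẋ)/dt = (-2.164214314−-2.037208973)/0.039300 = -3.231688
  θ̈ = (θ̇'−θ̇)/dt = (-1.698952712−-1.650128085)/0.039300 = -1.242357
  sinθ=-0.455721, cosθ=0.890123
  F = (M+m)·ẍ + m·l·cosθ·θ̈ − m·l·sinθ·θ̇² = -3.060037 + -0.112433 − -0.126163 = -3.046307
step 5→6:
  ẍ = (ẋ'−ẋ)/dt = (-2.227313307−-2.164214314)/0.039300 = -1.605572
  θ̈ = (θ̇'−θ̇)/dt = (-1.810701649−-1.698952712)/0.039300 = -2.843484
  sinθ=-0.512447, cosθ=0.858719
  F = (M+m)·ẍ + m·l·cosθ·θ̈ − m·l·sinθ·θ̇² = -1.520292 + -0.248257 − -0.150387 = -1.618162
step 6→7:
  ẍ = (ẋ'−ẋ)/dt = (-2.728859544−-2.227313307)/0.039300 = -12.761991
  θ̈ = (θ̇'−θ̇)/dt = (-1.659994795−-1.810701649)/0.039300 = 3.834780
  sinθ=-0.568598, cosθ=0.822615
  F = (M+m)·ẍ + m·l·cosθ·θ̈ − m·l·sinθ·θ̇² = -12.084138 + 0.320728 − -0.189539 = -11.573871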